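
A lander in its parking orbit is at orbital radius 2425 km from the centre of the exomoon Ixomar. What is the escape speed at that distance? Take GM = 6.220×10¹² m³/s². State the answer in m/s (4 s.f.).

v_esc ≈ 2265 m/s

r = 2425 km = 2.425×10⁶ m.
Escape speed v_esc = √(2μ/r) = √(2 × 6.220×10¹² / 2.425×10⁶) = √(5.130×10⁶) = 2265 m/s.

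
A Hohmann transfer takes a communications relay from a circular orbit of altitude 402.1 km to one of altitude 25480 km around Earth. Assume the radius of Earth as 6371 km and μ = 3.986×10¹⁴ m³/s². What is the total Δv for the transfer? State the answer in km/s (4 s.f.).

r₁ = 6371 + 402.1 = 6773.1 km = 6.7731×10⁶ m.
r₂ = 6371 + 25480 = 31851 km = 3.1851×10⁷ m.
Transfer ellipse a_t = (r₁ + r₂)/2 = 1.931×10⁷ m.
At r₁: circular v_c1 = √(μ/r₁) = 7671 m/s; transfer-perigee v_p = √[μ(2/r₁ − 1/a_t)] = 9852 m/s.
Δv₁ = v_p − v_c1 = 2181 m/s.
At r₂: circular v_c2 = √(μ/r₂) = 3538 m/s; transfer-apogee v_a = √[μ(2/r₂ − 1/a_t)] = 2095 m/s.
Δv₂ = v_c2 − v_a = 1443 m/s.
Total Δv = Δv₁ + Δv₂ = 3623 m/s = 3.623 km/s.

Δv_total ≈ 3.623 km/s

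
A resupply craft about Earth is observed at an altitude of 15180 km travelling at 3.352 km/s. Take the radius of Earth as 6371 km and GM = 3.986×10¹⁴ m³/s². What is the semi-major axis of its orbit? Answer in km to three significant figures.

r = 6371 + 15180 = 21551 km = 2.155×10⁷ m.
Specific orbital energy ε = v²/2 − μ/r = (3352)²/2 − 3.986×10¹⁴/2.155×10⁷ = -1.288×10⁷ J/kg.
Since ε = −μ/(2a), a = −μ/(2ε) = 1.548×10⁷ m = 15476 km.

a ≈ 15500 km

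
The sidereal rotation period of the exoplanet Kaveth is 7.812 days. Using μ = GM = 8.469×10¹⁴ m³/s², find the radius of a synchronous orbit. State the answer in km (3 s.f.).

r_sync ≈ 2.14×10⁵ km

T = 7.812 days = 6.750×10⁵ s.
A synchronous orbit has period T, so by Kepler's third law a = (μT²/4π²)^(1/3).
μT²/4π² = 8.469×10¹⁴ × (6.750×10⁵)² / 39.48 = 9.773×10²⁴ m³.
a = 2.138×10⁸ m = 2.1380×10⁵ km.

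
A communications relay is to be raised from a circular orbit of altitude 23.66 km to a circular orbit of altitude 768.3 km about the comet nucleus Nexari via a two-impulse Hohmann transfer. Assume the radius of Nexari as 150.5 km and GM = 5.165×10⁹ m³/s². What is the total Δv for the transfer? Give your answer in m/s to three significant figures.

r₁ = 150.5 + 23.66 = 174.16 km = 1.7416×10⁵ m.
r₂ = 150.5 + 768.3 = 918.80 km = 9.1880×10⁵ m.
Transfer ellipse a_t = (r₁ + r₂)/2 = 5.465×10⁵ m.
At r₁: circular v_c1 = √(μ/r₁) = 172.2 m/s; transfer-periapsis v_p = √[μ(2/r₁ − 1/a_t)] = 223.3 m/s.
Δv₁ = v_p − v_c1 = 51.09 m/s.
At r₂: circular v_c2 = √(μ/r₂) = 74.98 m/s; transfer-apoapsis v_a = √[μ(2/r₂ − 1/a_t)] = 42.33 m/s.
Δv₂ = v_c2 − v_a = 32.65 m/s.
Total Δv = Δv₁ + Δv₂ = 83.74 m/s.

Δv_total ≈ 83.7 m/s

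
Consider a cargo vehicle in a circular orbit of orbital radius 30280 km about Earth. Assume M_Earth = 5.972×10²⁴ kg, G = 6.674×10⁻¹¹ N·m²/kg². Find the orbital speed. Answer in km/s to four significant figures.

v ≈ 3.628 km/s

μ = GM = 6.674×10⁻¹¹ × 5.972×10²⁴ = 3.986×10¹⁴ m³/s².
r = 30280 km = 3.028×10⁷ m.
For a circular orbit v = √(μ/r) = √(3.986×10¹⁴ / 3.028×10⁷) = √(1.316×10⁷) = 3628 m/s.
That is 3.628 km/s.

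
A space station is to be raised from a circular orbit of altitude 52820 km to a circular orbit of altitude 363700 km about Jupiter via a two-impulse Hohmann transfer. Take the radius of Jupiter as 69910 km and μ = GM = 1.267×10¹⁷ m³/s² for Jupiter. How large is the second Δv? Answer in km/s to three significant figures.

r₁ = 69910 + 52820 = 122730 km = 1.2273×10⁸ m.
r₂ = 69910 + 363700 = 433610 km = 4.3361×10⁸ m.
Transfer ellipse a_t = (r₁ + r₂)/2 = 2.782×10⁸ m.
At r₁: circular v_c1 = √(μ/r₁) = 32130 m/s; transfer-perijove v_p = √[μ(2/r₁ − 1/a_t)] = 40120 m/s.
At r₂: circular v_c2 = √(μ/r₂) = 17090 m/s; transfer-apojove v_a = √[μ(2/r₂ − 1/a_t)] = 11350 m/s.
Δv₂ = v_c2 − v_a = 5740 m/s.
= 5.740 km/s.

Δv ≈ 5.74 km/s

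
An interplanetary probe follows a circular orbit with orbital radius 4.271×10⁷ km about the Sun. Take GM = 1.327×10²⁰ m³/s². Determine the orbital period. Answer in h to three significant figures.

r = 4.271×10⁷ km = 4.271×10¹⁰ m.
Kepler's third law: T = 2π√(r³/μ) = 2π√((4.271×10¹⁰)³ / 1.327×10²⁰).
r³/μ = 5.871×10¹¹ s², so T = 2π × 7.662×10⁵ = 4.814×10⁶ s.
Converting: 4.814×10⁶ s ÷ 3600 = 1337 h.

T ≈ 1340 h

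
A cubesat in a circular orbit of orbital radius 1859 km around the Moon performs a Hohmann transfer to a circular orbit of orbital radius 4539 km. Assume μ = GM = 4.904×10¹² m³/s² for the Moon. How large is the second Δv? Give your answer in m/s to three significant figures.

Δv ≈ 247 m/s

r₁ = 1859 km = 1.859×10⁶ m.
r₂ = 4539 km = 4.539×10⁶ m.
Transfer ellipse a_t = (r₁ + r₂)/2 = 3.199×10⁶ m.
At r₁: circular v_c1 = √(μ/r₁) = 1624 m/s; transfer-perilune v_p = √[μ(2/r₁ − 1/a_t)] = 1935 m/s.
At r₂: circular v_c2 = √(μ/r₂) = 1039 m/s; transfer-apolune v_a = √[μ(2/r₂ − 1/a_t)] = 792.4 m/s.
Δv₂ = v_c2 − v_a = 247.1 m/s.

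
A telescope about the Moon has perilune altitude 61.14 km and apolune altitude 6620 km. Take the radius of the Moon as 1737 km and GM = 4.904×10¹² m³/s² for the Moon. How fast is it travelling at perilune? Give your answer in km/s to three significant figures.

v ≈ 2.12 km/s

r_p = 1737 + 61.14 = 1798.1 km = 1.7981×10⁶ m.
r_a = 1737 + 6620 = 8357.0 km = 8.3570×10⁶ m.
Semi-major axis a = (r_p + r_a)/2 = 5077.6 km = 5.078×10⁶ m.
Vis-viva: v² = μ(2/r − 1/a) = 4.904×10¹² × (1.112×10⁻⁶ − 1.969×10⁻⁷) = 4.489×10⁶ m²/s².
v = 2119 m/s = 2.119 km/s.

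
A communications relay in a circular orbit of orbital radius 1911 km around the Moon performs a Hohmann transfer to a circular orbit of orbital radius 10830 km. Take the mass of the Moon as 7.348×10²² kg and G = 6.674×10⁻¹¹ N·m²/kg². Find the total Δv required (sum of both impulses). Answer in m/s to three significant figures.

Δv_total ≈ 791 m/s

μ = GM = 6.674×10⁻¹¹ × 7.348×10²² = 4.904×10¹² m³/s².
r₁ = 1911 km = 1.911×10⁶ m.
r₂ = 10830 km = 1.083×10⁷ m.
Transfer ellipse a_t = (r₁ + r₂)/2 = 6.370×10⁶ m.
At r₁: circular v_c1 = √(μ/r₁) = 1602 m/s; transfer-perilune v_p = √[μ(2/r₁ − 1/a_t)] = 2089 m/s.
Δv₁ = v_p − v_c1 = 486.7 m/s.
At r₂: circular v_c2 = √(μ/r₂) = 672.9 m/s; transfer-apolune v_a = √[μ(2/r₂ − 1/a_t)] = 368.6 m/s.
Δv₂ = v_c2 − v_a = 304.4 m/s.
Total Δv = Δv₁ + Δv₂ = 791.1 m/s.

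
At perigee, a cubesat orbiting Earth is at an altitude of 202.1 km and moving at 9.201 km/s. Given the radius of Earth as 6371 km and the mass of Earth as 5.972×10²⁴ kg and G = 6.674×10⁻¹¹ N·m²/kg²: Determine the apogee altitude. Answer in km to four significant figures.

apogee altitude ≈ 8827 km

μ = GM = 6.674×10⁻¹¹ × 5.972×10²⁴ = 3.986×10¹⁴ m³/s².
r_p = 6371 + 202.1 = 6573.1 km = 6.573×10⁶ m.
Specific energy ε = v²/2 − μ/r = -1.831×10⁷ J/kg, so a = −μ/(2ε) = 1.089×10⁷ m.
The apsides satisfy r_p + r_a = 2a, so the apogee radius is 2a − r_p = 1.520×10⁷ m = 15198 km.
Apogee altitude = 15198 − 6371 = 8826.8 km.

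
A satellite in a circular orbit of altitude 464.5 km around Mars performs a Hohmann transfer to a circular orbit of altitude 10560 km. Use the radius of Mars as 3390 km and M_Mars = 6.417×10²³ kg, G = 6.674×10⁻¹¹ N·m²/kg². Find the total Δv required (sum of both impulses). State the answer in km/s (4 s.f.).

μ = GM = 6.674×10⁻¹¹ × 6.417×10²³ = 4.283×10¹³ m³/s².
r₁ = 3390 + 464.5 = 3854.5 km = 3.8545×10⁶ m.
r₂ = 3390 + 10560 = 13950 km = 1.3950×10⁷ m.
Transfer ellipse a_t = (r₁ + r₂)/2 = 8.902×10⁶ m.
At r₁: circular v_c1 = √(μ/r₁) = 3333 m/s; transfer-periapsis v_p = √[μ(2/r₁ − 1/a_t)] = 4173 m/s.
Δv₁ = v_p − v_c1 = 839.3 m/s.
At r₂: circular v_c2 = √(μ/r₂) = 1752 m/s; transfer-apoapsis v_a = √[μ(2/r₂ − 1/a_t)] = 1153 m/s.
Δv₂ = v_c2 − v_a = 599.2 m/s.
Total Δv = Δv₁ + Δv₂ = 1439 m/s = 1.439 km/s.

Δv_total ≈ 1.439 km/s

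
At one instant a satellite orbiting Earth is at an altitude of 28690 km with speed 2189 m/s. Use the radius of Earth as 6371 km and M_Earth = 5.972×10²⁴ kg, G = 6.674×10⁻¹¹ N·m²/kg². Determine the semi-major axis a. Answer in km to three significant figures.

a ≈ 22200 km

μ = GM = 6.674×10⁻¹¹ × 5.972×10²⁴ = 3.986×10¹⁴ m³/s².
r = 6371 + 28690 = 35061 km = 3.506×10⁷ m.
Specific orbital energy ε = v²/2 − μ/r = (2189)²/2 − 3.986×10¹⁴/3.506×10⁷ = -8.972×10⁶ J/kg.
Since ε = −μ/(2a), a = −μ/(2ε) = 2.221×10⁷ m = 22212 km.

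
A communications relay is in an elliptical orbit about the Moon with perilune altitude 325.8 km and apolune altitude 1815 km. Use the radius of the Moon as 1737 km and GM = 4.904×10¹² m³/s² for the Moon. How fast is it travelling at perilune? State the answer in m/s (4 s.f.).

v ≈ 1734 m/s

r_p = 1737 + 325.8 = 2062.8 km = 2.0628×10⁶ m.
r_a = 1737 + 1815 = 3552.0 km = 3.5520×10⁶ m.
Semi-major axis a = (r_p + r_a)/2 = 2807.4 km = 2.807×10⁶ m.
Vis-viva: v² = μ(2/r − 1/a) = 4.904×10¹² × (9.696×10⁻⁷ − 3.562×10⁻⁷) = 3.008×10⁶ m²/s².
v = 1734 m/s.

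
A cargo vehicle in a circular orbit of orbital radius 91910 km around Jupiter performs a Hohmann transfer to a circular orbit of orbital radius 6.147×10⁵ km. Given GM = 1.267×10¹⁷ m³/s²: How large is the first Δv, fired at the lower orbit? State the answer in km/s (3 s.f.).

Δv ≈ 11.8 km/s

r₁ = 91910 km = 9.191×10⁷ m.
r₂ = 6.147×10⁵ km = 6.147×10⁸ m.
Transfer ellipse a_t = (r₁ + r₂)/2 = 3.533×10⁸ m.
At r₁: circular v_c1 = √(μ/r₁) = 37130 m/s; transfer-perijove v_p = √[μ(2/r₁ − 1/a_t)] = 48970 m/s.
Δv₁ = v_p − v_c1 = 11850 m/s.
= 11.85 km/s.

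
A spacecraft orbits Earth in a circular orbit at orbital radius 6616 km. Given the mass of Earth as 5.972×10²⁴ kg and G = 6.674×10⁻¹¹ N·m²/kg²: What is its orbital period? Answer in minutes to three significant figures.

μ = GM = 6.674×10⁻¹¹ × 5.972×10²⁴ = 3.986×10¹⁴ m³/s².
r = 6616 km = 6.616×10⁶ m.
Kepler's third law: T = 2π√(r³/μ) = 2π√((6.616×10⁶)³ / 3.986×10¹⁴).
r³/μ = 7.266×10⁵ s², so T = 2π × 8.524×10² = 5.356×10³ s.
Converting: 5.356×10³ s ÷ 60.00 = 89.26 minutes.

T ≈ 89.3 minutes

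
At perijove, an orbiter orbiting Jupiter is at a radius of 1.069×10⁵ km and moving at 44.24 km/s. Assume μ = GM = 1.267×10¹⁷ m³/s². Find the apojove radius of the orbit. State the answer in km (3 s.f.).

apojove radius ≈ 5.06×10⁵ km

r_p = 1.069×10⁸ m.
Specific energy ε = v²/2 − μ/r = -2.066×10⁸ J/kg, so a = −μ/(2ε) = 3.066×10⁸ m.
The apsides satisfy r_p + r_a = 2a, so the apojove radius is 2a − r_p = 5.063×10⁸ m = 5.0627×10⁵ km.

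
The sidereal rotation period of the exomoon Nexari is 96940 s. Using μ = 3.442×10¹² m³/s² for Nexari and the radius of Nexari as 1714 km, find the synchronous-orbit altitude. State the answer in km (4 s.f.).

h_sync ≈ 7643 km

A synchronous orbit has period T, so by Kepler's third law a = (μT²/4π²)^(1/3).
μT²/4π² = 3.442×10¹² × (9.694×10⁴)² / 39.48 = 8.193×10²⁰ m³.
a = 9.357×10⁶ m = 9357.3 km.
Altitude h = a − R = 9357.3 − 1714 = 7643.3 km.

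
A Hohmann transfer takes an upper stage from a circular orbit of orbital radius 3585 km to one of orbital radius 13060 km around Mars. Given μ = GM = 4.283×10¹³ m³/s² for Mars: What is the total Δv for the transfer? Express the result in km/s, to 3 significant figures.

r₁ = 3585 km = 3.585×10⁶ m.
r₂ = 13060 km = 1.306×10⁷ m.
Transfer ellipse a_t = (r₁ + r₂)/2 = 8.322×10⁶ m.
At r₁: circular v_c1 = √(μ/r₁) = 3456 m/s; transfer-periapsis v_p = √[μ(2/r₁ − 1/a_t)] = 4330 m/s.
Δv₁ = v_p − v_c1 = 873.4 m/s.
At r₂: circular v_c2 = √(μ/r₂) = 1811 m/s; transfer-apoapsis v_a = √[μ(2/r₂ − 1/a_t)] = 1189 m/s.
Δv₂ = v_c2 − v_a = 622.4 m/s.
Total Δv = Δv₁ + Δv₂ = 1496 m/s = 1.496 km/s.

Δv_total ≈ 1.50 km/s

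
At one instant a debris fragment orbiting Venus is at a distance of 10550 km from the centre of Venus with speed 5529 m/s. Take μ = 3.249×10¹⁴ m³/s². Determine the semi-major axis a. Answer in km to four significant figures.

r = 1.055×10⁷ m.
Vis-viva rearranged: 1/a = 2/r − v²/μ = 1.896×10⁻⁷ − 9.409×10⁻⁸ = 9.548×10⁻⁸ m⁻¹.
a = 1.047×10⁷ m = 10473 km.

a ≈ 10470 km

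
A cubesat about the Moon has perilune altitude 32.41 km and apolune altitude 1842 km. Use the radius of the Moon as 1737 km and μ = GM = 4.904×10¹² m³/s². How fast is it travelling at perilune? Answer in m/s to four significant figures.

v ≈ 1926 m/s

r_p = 1737 + 32.41 = 1769.4 km = 1.7694×10⁶ m.
r_a = 1737 + 1842 = 3579.0 km = 3.5790×10⁶ m.
Semi-major axis a = (r_p + r_a)/2 = 2674.2 km = 2.674×10⁶ m.
Vis-viva: v² = μ(2/r − 1/a) = 4.904×10¹² × (1.130×10⁻⁶ − 3.739×10⁻⁷) = 3.709×10⁶ m²/s².
v = 1926 m/s.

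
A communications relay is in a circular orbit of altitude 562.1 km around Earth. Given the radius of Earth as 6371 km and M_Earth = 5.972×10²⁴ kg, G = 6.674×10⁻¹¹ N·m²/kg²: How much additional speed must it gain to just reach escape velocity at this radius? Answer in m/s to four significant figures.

μ = GM = 6.674×10⁻¹¹ × 5.972×10²⁴ = 3.986×10¹⁴ m³/s².
r = 6371 + 562.1 = 6933.1 km = 6.9331×10⁶ m.
Circular speed v_c = √(μ/r) = 7582 m/s.
Escape speed v_esc = √(2μ/r) = √2 × v_c = 10720 m/s.
Δv = v_esc − v_c = 3141 m/s.

Δv ≈ 3141 m/s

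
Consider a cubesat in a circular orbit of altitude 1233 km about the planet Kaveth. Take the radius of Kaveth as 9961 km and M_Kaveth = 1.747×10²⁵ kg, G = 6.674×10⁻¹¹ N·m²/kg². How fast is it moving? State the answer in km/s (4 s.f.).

v ≈ 10.21 km/s

μ = GM = 6.674×10⁻¹¹ × 1.747×10²⁵ = 1.166×10¹⁵ m³/s².
r = 9961 + 1233 = 11194 km = 1.1194×10⁷ m.
For a circular orbit v = √(μ/r) = √(1.166×10¹⁵ / 1.119×10⁷) = √(1.042×10⁸) = 10210 m/s.
That is 10.21 km/s.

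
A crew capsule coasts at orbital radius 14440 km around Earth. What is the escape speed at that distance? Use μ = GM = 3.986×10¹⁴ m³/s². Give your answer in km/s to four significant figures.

r = 14440 km = 1.444×10⁷ m.
Escape speed v_esc = √(2μ/r) = √(2 × 3.986×10¹⁴ / 1.444×10⁷) = √(5.521×10⁷) = 7430 m/s.
= 7.430 km/s.

v_esc ≈ 7.430 km/s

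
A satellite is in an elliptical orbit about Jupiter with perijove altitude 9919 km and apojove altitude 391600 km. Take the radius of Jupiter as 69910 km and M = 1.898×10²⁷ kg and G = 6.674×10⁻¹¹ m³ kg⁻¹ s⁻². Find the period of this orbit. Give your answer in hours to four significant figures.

T ≈ 21.84 hours

μ = GM = 6.674×10⁻¹¹ × 1.898×10²⁷ = 1.267×10¹⁷ m³/s².
r_p = 69910 + 9919 = 79829 km = 7.9829×10⁷ m.
r_a = 69910 + 391600 = 461510 km = 4.6151×10⁸ m.
Semi-major axis a = (r_p + r_a)/2 = (79829 + 4.6151×10⁵)/2 = 2.7067×10⁵ km = 2.707×10⁸ m.
By Kepler's third law T = 2π√(a³/μ) = 2π × 1.251×10⁴ = 7.861×10⁴ s.
= 21.84 hours.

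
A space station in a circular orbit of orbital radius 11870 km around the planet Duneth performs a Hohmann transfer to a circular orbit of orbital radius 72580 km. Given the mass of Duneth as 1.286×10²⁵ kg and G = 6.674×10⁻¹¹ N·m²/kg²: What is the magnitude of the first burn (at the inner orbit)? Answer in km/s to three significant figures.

μ = GM = 6.674×10⁻¹¹ × 1.286×10²⁵ = 8.583×10¹⁴ m³/s².
r₁ = 11870 km = 1.187×10⁷ m.
r₂ = 72580 km = 7.258×10⁷ m.
Transfer ellipse a_t = (r₁ + r₂)/2 = 4.222×10⁷ m.
At r₁: circular v_c1 = √(μ/r₁) = 8503 m/s; transfer-periapsis v_p = √[μ(2/r₁ − 1/a_t)] = 11150 m/s.
Δv₁ = v_p − v_c1 = 2645 m/s.
= 2.645 km/s.

Δv ≈ 2.65 km/s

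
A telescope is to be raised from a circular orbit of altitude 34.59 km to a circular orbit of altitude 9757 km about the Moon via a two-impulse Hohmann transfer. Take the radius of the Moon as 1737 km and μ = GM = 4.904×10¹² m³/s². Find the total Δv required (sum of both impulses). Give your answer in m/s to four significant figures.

Δv_total ≈ 842.0 m/s

r₁ = 1737 + 34.59 = 1771.6 km = 1.7716×10⁶ m.
r₂ = 1737 + 9757 = 11494 km = 1.1494×10⁷ m.
Transfer ellipse a_t = (r₁ + r₂)/2 = 6.633×10⁶ m.
At r₁: circular v_c1 = √(μ/r₁) = 1664 m/s; transfer-perilune v_p = √[μ(2/r₁ − 1/a_t)] = 2190 m/s.
Δv₁ = v_p − v_c1 = 526.4 m/s.
At r₂: circular v_c2 = √(μ/r₂) = 653.2 m/s; transfer-apolune v_a = √[μ(2/r₂ − 1/a_t)] = 337.6 m/s.
Δv₂ = v_c2 − v_a = 315.6 m/s.
Total Δv = Δv₁ + Δv₂ = 842.0 m/s.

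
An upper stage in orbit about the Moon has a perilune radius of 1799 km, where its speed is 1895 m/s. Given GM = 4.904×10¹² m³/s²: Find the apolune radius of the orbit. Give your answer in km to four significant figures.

r_p = 1.799×10⁶ m.
Specific energy ε = v²/2 − μ/r = -9.304×10⁵ J/kg, so a = −μ/(2ε) = 2.635×10⁶ m.
The apsides satisfy r_p + r_a = 2a, so the apolune radius is 2a − r_p = 3.472×10⁶ m = 3471.6 km.

apolune radius ≈ 3472 km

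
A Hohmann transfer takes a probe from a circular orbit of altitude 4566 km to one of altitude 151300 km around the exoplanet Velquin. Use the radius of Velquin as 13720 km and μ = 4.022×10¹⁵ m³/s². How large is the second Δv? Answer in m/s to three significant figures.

r₁ = 13720 + 4566 = 18286 km = 1.8286×10⁷ m.
r₂ = 13720 + 151300 = 165020 km = 1.6502×10⁸ m.
Transfer ellipse a_t = (r₁ + r₂)/2 = 9.165×10⁷ m.
At r₁: circular v_c1 = √(μ/r₁) = 14830 m/s; transfer-periapsis v_p = √[μ(2/r₁ − 1/a_t)] = 19900 m/s.
At r₂: circular v_c2 = √(μ/r₂) = 4937 m/s; transfer-apoapsis v_a = √[μ(2/r₂ − 1/a_t)] = 2205 m/s.
Δv₂ = v_c2 − v_a = 2732 m/s.

Δv ≈ 2730 m/s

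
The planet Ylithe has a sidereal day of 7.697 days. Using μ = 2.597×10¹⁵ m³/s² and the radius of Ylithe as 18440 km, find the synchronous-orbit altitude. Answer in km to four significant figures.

h_sync ≈ 2.891×10⁵ km

T = 7.697 days = 6.650×10⁵ s.
A synchronous orbit has period T, so by Kepler's third law a = (μT²/4π²)^(1/3).
μT²/4π² = 2.597×10¹⁵ × (6.650×10⁵)² / 39.48 = 2.909×10²⁵ m³.
a = 3.076×10⁸ m = 3.0756×10⁵ km.
Altitude h = a − R = 3.0756×10⁵ − 18440 = 2.8912×10⁵ km.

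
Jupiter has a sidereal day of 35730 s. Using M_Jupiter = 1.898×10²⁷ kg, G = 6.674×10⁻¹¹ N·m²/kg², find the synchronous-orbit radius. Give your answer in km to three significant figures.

r_sync ≈ 1.60×10⁵ km

μ = GM = 6.674×10⁻¹¹ × 1.898×10²⁷ = 1.267×10¹⁷ m³/s².
A synchronous orbit has period T, so by Kepler's third law a = (μT²/4π²)^(1/3).
μT²/4π² = 1.267×10¹⁷ × (3.573×10⁴)² / 39.48 = 4.096×10²⁴ m³.
a = 1.600×10⁸ m = 1.6000×10⁵ km.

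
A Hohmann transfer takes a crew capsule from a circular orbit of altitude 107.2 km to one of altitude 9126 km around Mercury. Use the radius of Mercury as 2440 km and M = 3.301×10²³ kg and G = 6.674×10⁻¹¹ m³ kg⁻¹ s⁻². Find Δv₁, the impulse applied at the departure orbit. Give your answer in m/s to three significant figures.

μ = GM = 6.674×10⁻¹¹ × 3.301×10²³ = 2.203×10¹³ m³/s².
r₁ = 2440 + 107.2 = 2547.2 km = 2.5472×10⁶ m.
r₂ = 2440 + 9126 = 11566 km = 1.1566×10⁷ m.
Transfer ellipse a_t = (r₁ + r₂)/2 = 7.057×10⁶ m.
At r₁: circular v_c1 = √(μ/r₁) = 2941 m/s; transfer-periherm v_p = √[μ(2/r₁ − 1/a_t)] = 3765 m/s.
Δv₁ = v_p − v_c1 = 824.2 m/s.

Δv ≈ 824 m/s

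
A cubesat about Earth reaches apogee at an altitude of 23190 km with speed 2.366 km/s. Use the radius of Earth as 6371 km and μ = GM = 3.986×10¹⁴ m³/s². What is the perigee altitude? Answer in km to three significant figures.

perigee altitude ≈ 1370 km

r_a = 6371 + 23190 = 29561 km = 2.956×10⁷ m.
Specific energy ε = v²/2 − μ/r = -1.069×10⁷ J/kg, so a = −μ/(2ε) = 1.865×10⁷ m.
The apsides satisfy r_p + r_a = 2a, so the perigee radius is 2a − r_a = 7.744×10⁶ m = 7743.6 km.
Perigee altitude = 7743.6 − 6371 = 1372.6 km.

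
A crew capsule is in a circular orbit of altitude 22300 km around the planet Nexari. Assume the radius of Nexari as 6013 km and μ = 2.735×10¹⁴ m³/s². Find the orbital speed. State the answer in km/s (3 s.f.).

r = 6013 + 22300 = 28313 km = 2.8313×10⁷ m.
For a circular orbit v = √(μ/r) = √(2.735×10¹⁴ / 2.831×10⁷) = √(9.660×10⁶) = 3108 m/s.
That is 3.108 km/s.

v ≈ 3.11 km/s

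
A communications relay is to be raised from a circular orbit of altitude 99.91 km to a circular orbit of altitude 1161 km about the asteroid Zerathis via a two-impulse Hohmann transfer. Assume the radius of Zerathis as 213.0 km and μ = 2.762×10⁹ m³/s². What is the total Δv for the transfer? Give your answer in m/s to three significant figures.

r₁ = 213.0 + 99.91 = 312.91 km = 3.1291×10⁵ m.
r₂ = 213.0 + 1161 = 1374.0 km = 1.3740×10⁶ m.
Transfer ellipse a_t = (r₁ + r₂)/2 = 8.435×10⁵ m.
At r₁: circular v_c1 = √(μ/r₁) = 93.95 m/s; transfer-periapsis v_p = √[μ(2/r₁ − 1/a_t)] = 119.9 m/s.
Δv₁ = v_p − v_c1 = 25.96 m/s.
At r₂: circular v_c2 = √(μ/r₂) = 44.84 m/s; transfer-apoapsis v_a = √[μ(2/r₂ − 1/a_t)] = 27.31 m/s.
Δv₂ = v_c2 − v_a = 17.53 m/s.
Total Δv = Δv₁ + Δv₂ = 43.49 m/s.

Δv_total ≈ 43.5 m/s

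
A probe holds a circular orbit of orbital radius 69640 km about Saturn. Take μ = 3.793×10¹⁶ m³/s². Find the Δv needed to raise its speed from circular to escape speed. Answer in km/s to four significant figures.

r = 69640 km = 6.964×10⁷ m.
Circular speed v_c = √(μ/r) = 23340 m/s.
Escape speed v_esc = √(2μ/r) = √2 × v_c = 33000 m/s.
Δv = v_esc − v_c = 9667 m/s = 9.667 km/s.

Δv ≈ 9.667 km/s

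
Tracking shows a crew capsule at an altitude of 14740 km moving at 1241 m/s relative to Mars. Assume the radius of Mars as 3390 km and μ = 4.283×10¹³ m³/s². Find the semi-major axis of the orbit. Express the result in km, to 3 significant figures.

r = 3390 + 14740 = 18130 km = 1.813×10⁷ m.
Specific orbital energy ε = v²/2 − μ/r = (1241)²/2 − 4.283×10¹³/1.813×10⁷ = -1.592×10⁶ J/kg.
Since ε = −μ/(2a), a = −μ/(2ε) = 1.345×10⁷ m = 13449 km.

a ≈ 13400 km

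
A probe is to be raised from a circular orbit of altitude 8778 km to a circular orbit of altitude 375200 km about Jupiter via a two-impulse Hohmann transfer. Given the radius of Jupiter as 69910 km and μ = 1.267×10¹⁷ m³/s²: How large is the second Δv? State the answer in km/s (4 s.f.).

r₁ = 69910 + 8778 = 78688 km = 7.8688×10⁷ m.
r₂ = 69910 + 375200 = 445110 km = 4.4511×10⁸ m.
Transfer ellipse a_t = (r₁ + r₂)/2 = 2.619×10⁸ m.
At r₁: circular v_c1 = √(μ/r₁) = 40130 m/s; transfer-perijove v_p = √[μ(2/r₁ − 1/a_t)] = 52310 m/s.
At r₂: circular v_c2 = √(μ/r₂) = 16870 m/s; transfer-apojove v_a = √[μ(2/r₂ − 1/a_t)] = 9248 m/s.
Δv₂ = v_c2 − v_a = 7624 m/s.
= 7.624 km/s.

Δv ≈ 7.624 km/s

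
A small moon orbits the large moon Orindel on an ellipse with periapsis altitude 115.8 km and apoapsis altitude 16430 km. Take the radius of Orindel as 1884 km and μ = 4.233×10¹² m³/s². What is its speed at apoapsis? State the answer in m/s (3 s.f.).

r_p = 1884 + 115.8 = 1999.8 km = 1.9998×10⁶ m.
r_a = 1884 + 16430 = 18314 km = 1.8314×10⁷ m.
Semi-major axis a = (r_p + r_a)/2 = 10157 km = 1.016×10⁷ m.
Vis-viva: v² = μ(2/r − 1/a) = 4.233×10¹² × (1.092×10⁻⁷ − 9.846×10⁻⁸) = 4.551×10⁴ m²/s².
v = 213.3 m/s.

v ≈ 213 m/s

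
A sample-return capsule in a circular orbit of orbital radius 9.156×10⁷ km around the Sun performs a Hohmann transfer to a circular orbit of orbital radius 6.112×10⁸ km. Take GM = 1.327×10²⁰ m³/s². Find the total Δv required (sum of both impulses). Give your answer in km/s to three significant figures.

Δv_total ≈ 19.4 km/s

r₁ = 9.156×10⁷ km = 9.156×10¹⁰ m.
r₂ = 6.112×10⁸ km = 6.112×10¹¹ m.
Transfer ellipse a_t = (r₁ + r₂)/2 = 3.514×10¹¹ m.
At r₁: circular v_c1 = √(μ/r₁) = 38070 m/s; transfer-perihelion v_p = √[μ(2/r₁ − 1/a_t)] = 50210 m/s.
Δv₁ = v_p − v_c1 = 12140 m/s.
At r₂: circular v_c2 = √(μ/r₂) = 14730 m/s; transfer-aphelion v_a = √[μ(2/r₂ − 1/a_t)] = 7522 m/s.
Δv₂ = v_c2 − v_a = 7213 m/s.
Total Δv = Δv₁ + Δv₂ = 19350 m/s = 19.35 km/s.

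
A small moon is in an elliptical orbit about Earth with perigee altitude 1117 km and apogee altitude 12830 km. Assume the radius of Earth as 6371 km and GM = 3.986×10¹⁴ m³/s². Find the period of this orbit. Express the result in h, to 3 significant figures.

r_p = 6371 + 1117 = 7488.0 km = 7.4880×10⁶ m.
r_a = 6371 + 12830 = 19201 km = 1.9201×10⁷ m.
Semi-major axis a = (r_p + r_a)/2 = (7488.0 + 19201)/2 = 13344 km = 1.334×10⁷ m.
By Kepler's third law T = 2π√(a³/μ) = 2π × 2.442×10³ = 1.534×10⁴ s.
= 4.261 h.

T ≈ 4.26 h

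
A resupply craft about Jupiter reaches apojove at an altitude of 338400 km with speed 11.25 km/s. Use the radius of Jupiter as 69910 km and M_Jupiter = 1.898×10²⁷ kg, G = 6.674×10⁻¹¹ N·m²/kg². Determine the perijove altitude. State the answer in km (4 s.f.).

μ = GM = 6.674×10⁻¹¹ × 1.898×10²⁷ = 1.267×10¹⁷ m³/s².
r_a = 69910 + 338400 = 4.0831×10⁵ km = 4.083×10⁸ m.
Specific energy ε = v²/2 − μ/r = -2.470×10⁸ J/kg, so a = −μ/(2ε) = 2.565×10⁸ m.
The apsides satisfy r_p + r_a = 2a, so the perijove radius is 2a − r_a = 1.046×10⁸ m = 1.0463×10⁵ km.
Perijove altitude = 1.0463×10⁵ − 69910 = 34718 km.

perijove altitude ≈ 34720 km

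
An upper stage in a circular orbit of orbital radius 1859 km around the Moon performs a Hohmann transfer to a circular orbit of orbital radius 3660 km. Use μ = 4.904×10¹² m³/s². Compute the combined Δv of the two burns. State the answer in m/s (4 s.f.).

r₁ = 1859 km = 1.859×10⁶ m.
r₂ = 3660 km = 3.660×10⁶ m.
Transfer ellipse a_t = (r₁ + r₂)/2 = 2.760×10⁶ m.
At r₁: circular v_c1 = √(μ/r₁) = 1624 m/s; transfer-perilune v_p = √[μ(2/r₁ − 1/a_t)] = 1871 m/s.
Δv₁ = v_p − v_c1 = 246.3 m/s.
At r₂: circular v_c2 = √(μ/r₂) = 1158 m/s; transfer-apolune v_a = √[μ(2/r₂ − 1/a_t)] = 950.1 m/s.
Δv₂ = v_c2 − v_a = 207.5 m/s.
Total Δv = Δv₁ + Δv₂ = 453.8 m/s.

Δv_total ≈ 453.8 m/s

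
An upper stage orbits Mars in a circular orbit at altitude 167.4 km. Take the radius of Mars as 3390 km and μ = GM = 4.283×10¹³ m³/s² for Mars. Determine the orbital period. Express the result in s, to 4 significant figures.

T ≈ 6442 s

r = 3390 + 167.4 = 3557.4 km = 3.5574×10⁶ m.
Kepler's third law: T = 2π√(r³/μ) = 2π√((3.557×10⁶)³ / 4.283×10¹³).
r³/μ = 1.051×10⁶ s², so T = 2π × 1.025×10³ = 6.442×10³ s.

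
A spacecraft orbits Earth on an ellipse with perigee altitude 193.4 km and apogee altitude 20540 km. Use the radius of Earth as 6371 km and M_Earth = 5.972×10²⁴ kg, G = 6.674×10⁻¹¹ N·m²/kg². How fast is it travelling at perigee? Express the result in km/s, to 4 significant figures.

v ≈ 9.880 km/s

μ = GM = 6.674×10⁻¹¹ × 5.972×10²⁴ = 3.986×10¹⁴ m³/s².
r_p = 6371 + 193.4 = 6564.4 km = 6.5644×10⁶ m.
r_a = 6371 + 20540 = 26911 km = 2.6911×10⁷ m.
Semi-major axis a = (r_p + r_a)/2 = 16738 km = 1.674×10⁷ m.
Vis-viva: v² = μ(2/r − 1/a) = 3.986×10¹⁴ × (3.047×10⁻⁷ − 5.975×10⁻⁸) = 9.762×10⁷ m²/s².
v = 9880 m/s = 9.880 km/s.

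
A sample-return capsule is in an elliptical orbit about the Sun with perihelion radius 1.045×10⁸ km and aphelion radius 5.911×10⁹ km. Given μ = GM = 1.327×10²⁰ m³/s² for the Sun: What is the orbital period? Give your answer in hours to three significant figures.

Semi-major axis a = (r_p + r_a)/2 = (1.0450×10⁸ + 5.9110×10⁹)/2 = 3.0078×10⁹ km = 3.008×10¹² m.
By Kepler's third law T = 2π√(a³/μ) = 2π × 4.528×10⁸ = 2.845×10⁹ s.
= 7.903×10⁵ hours.

T ≈ 790000 hours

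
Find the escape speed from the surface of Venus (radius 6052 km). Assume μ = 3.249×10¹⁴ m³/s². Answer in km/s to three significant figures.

v_esc ≈ 10.4 km/s

r = R = 6.052×10⁶ m.
Escape speed v_esc = √(2μ/r) = √(2 × 3.249×10¹⁴ / 6.052×10⁶) = √(1.074×10⁸) = 10360 m/s.
= 10.36 km/s.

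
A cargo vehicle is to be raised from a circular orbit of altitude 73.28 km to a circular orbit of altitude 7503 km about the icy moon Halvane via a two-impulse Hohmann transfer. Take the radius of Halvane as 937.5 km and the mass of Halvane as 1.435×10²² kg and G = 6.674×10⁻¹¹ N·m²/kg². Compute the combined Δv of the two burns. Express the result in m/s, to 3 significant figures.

Δv_total ≈ 509 m/s

μ = GM = 6.674×10⁻¹¹ × 1.435×10²² = 9.577×10¹¹ m³/s².
r₁ = 937.5 + 73.28 = 1010.8 km = 1.0108×10⁶ m.
r₂ = 937.5 + 7503 = 8440.5 km = 8.4405×10⁶ m.
Transfer ellipse a_t = (r₁ + r₂)/2 = 4.726×10⁶ m.
At r₁: circular v_c1 = √(μ/r₁) = 973.4 m/s; transfer-periapsis v_p = √[μ(2/r₁ − 1/a_t)] = 1301 m/s.
Δv₁ = v_p − v_c1 = 327.5 m/s.
At r₂: circular v_c2 = √(μ/r₂) = 336.8 m/s; transfer-apoapsis v_a = √[μ(2/r₂ − 1/a_t)] = 155.8 m/s.
Δv₂ = v_c2 − v_a = 181.1 m/s.
Total Δv = Δv₁ + Δv₂ = 508.6 m/s.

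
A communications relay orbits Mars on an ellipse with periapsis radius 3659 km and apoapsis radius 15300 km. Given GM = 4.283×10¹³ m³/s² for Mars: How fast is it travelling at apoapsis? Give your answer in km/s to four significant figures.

Semi-major axis a = (r_p + r_a)/2 = 9479.5 km = 9.480×10⁶ m.
Vis-viva: v² = μ(2/r − 1/a) = 4.283×10¹³ × (1.307×10⁻⁷ − 1.055×10⁻⁷) = 1.081×10⁶ m²/s².
v = 1039 m/s = 1.039 km/s.

v ≈ 1.039 km/s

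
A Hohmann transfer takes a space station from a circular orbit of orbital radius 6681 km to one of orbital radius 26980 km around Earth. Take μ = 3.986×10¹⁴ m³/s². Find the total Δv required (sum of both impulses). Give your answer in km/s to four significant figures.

r₁ = 6681 km = 6.681×10⁶ m.
r₂ = 26980 km = 2.698×10⁷ m.
Transfer ellipse a_t = (r₁ + r₂)/2 = 1.683×10⁷ m.
At r₁: circular v_c1 = √(μ/r₁) = 7724 m/s; transfer-perigee v_p = √[μ(2/r₁ − 1/a_t)] = 9780 m/s.
Δv₁ = v_p − v_c1 = 2055 m/s.
At r₂: circular v_c2 = √(μ/r₂) = 3844 m/s; transfer-apogee v_a = √[μ(2/r₂ − 1/a_t)] = 2422 m/s.
Δv₂ = v_c2 − v_a = 1422 m/s.
Total Δv = Δv₁ + Δv₂ = 3477 m/s = 3.477 km/s.

Δv_total ≈ 3.477 km/s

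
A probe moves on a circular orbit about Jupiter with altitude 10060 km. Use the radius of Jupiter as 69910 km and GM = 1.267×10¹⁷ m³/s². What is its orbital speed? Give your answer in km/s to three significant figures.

r = 69910 + 10060 = 79970 km = 7.9970×10⁷ m.
For a circular orbit v = √(μ/r) = √(1.267×10¹⁷ / 7.997×10⁷) = √(1.584×10⁹) = 39800 m/s.
That is 39.80 km/s.

v ≈ 39.8 km/s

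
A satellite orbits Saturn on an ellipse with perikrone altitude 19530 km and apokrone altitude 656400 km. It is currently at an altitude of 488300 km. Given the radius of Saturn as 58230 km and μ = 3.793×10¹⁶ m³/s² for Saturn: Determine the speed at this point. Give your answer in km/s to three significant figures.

r_p = 58230 + 19530 = 77760 km = 7.7760×10⁷ m.
r_a = 58230 + 656400 = 714630 km = 7.1463×10⁸ m.
r = 58230 + 488300 = 5.4653×10⁵ km = 5.465×10⁸ m.
Semi-major axis a = (r_p + r_a)/2 = 3.9620×10⁵ km = 3.962×10⁸ m.
Vis-viva: v² = μ(2/r − 1/a) = 3.793×10¹⁶ × (3.659×10⁻⁹ − 2.524×10⁻⁹) = 4.307×10⁷ m²/s².
v = 6563 m/s = 6.563 km/s.

v ≈ 6.56 km/s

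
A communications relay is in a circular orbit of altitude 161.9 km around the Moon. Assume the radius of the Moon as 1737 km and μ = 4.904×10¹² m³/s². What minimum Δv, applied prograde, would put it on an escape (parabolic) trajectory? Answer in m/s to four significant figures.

Δv ≈ 665.7 m/s

r = 1737 + 161.9 = 1898.9 km = 1.8989×10⁶ m.
Circular speed v_c = √(μ/r) = 1607 m/s.
Escape speed v_esc = √(2μ/r) = √2 × v_c = 2273 m/s.
Δv = v_esc − v_c = 665.7 m/s.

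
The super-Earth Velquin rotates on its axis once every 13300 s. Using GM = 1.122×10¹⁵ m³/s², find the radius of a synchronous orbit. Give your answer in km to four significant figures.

r_sync ≈ 17130 km

A synchronous orbit has period T, so by Kepler's third law a = (μT²/4π²)^(1/3).
μT²/4π² = 1.122×10¹⁵ × (1.330×10⁴)² / 39.48 = 5.027×10²¹ m³.
a = 1.713×10⁷ m = 17131 km.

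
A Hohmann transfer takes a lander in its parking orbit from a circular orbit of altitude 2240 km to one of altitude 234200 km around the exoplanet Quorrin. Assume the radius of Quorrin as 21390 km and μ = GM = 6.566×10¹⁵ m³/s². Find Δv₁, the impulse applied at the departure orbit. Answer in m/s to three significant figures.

Δv ≈ 5890 m/s

r₁ = 21390 + 2240 = 23630 km = 2.3630×10⁷ m.
r₂ = 21390 + 234200 = 255590 km = 2.5559×10⁸ m.
Transfer ellipse a_t = (r₁ + r₂)/2 = 1.396×10⁸ m.
At r₁: circular v_c1 = √(μ/r₁) = 16670 m/s; transfer-periapsis v_p = √[μ(2/r₁ − 1/a_t)] = 22550 m/s.
Δv₁ = v_p − v_c1 = 5885 m/s.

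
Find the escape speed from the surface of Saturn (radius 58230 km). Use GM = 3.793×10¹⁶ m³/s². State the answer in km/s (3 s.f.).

v_esc ≈ 36.1 km/s

r = R = 5.823×10⁷ m.
Escape speed v_esc = √(2μ/r) = √(2 × 3.793×10¹⁶ / 5.823×10⁷) = √(1.303×10⁹) = 36090 m/s.
= 36.09 km/s.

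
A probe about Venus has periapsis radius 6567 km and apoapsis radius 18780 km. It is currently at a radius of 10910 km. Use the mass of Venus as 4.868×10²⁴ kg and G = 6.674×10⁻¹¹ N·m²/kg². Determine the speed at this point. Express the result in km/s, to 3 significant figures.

v ≈ 5.82 km/s

μ = GM = 6.674×10⁻¹¹ × 4.868×10²⁴ = 3.249×10¹⁴ m³/s².
Semi-major axis a = (r_p + r_a)/2 = 12674 km = 1.267×10⁷ m.
Vis-viva: v² = μ(2/r − 1/a) = 3.249×10¹⁴ × (1.833×10⁻⁷ − 7.890×10⁻⁸) = 3.392×10⁷ m²/s².
v = 5824 m/s = 5.824 km/s.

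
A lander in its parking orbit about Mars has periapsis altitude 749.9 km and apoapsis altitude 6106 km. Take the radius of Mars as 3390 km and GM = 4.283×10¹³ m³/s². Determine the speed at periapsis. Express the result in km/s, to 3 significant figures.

v ≈ 3.80 km/s

r_p = 3390 + 749.9 = 4139.9 km = 4.1399×10⁶ m.
r_a = 3390 + 6106 = 9496.0 km = 9.4960×10⁶ m.
Semi-major axis a = (r_p + r_a)/2 = 6817.9 km = 6.818×10⁶ m.
Vis-viva: v² = μ(2/r − 1/a) = 4.283×10¹³ × (4.831×10⁻⁷ − 1.467×10⁻⁷) = 1.441×10⁷ m²/s².
v = 3796 m/s = 3.796 km/s.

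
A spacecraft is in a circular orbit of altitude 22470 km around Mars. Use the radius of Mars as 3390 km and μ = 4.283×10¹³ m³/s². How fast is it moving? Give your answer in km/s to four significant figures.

r = 3390 + 22470 = 25860 km = 2.5860×10⁷ m.
For a circular orbit v = √(μ/r) = √(4.283×10¹³ / 2.586×10⁷) = √(1.656×10⁶) = 1287 m/s.
That is 1.287 km/s.

v ≈ 1.287 km/s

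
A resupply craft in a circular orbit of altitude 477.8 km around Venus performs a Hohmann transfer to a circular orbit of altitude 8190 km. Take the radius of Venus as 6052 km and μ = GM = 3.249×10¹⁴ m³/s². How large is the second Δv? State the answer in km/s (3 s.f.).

r₁ = 6052 + 477.8 = 6529.8 km = 6.5298×10⁶ m.
r₂ = 6052 + 8190 = 14242 km = 1.4242×10⁷ m.
Transfer ellipse a_t = (r₁ + r₂)/2 = 1.039×10⁷ m.
At r₁: circular v_c1 = √(μ/r₁) = 7054 m/s; transfer-periapsis v_p = √[μ(2/r₁ − 1/a_t)] = 8260 m/s.
At r₂: circular v_c2 = √(μ/r₂) = 4776 m/s; transfer-apoapsis v_a = √[μ(2/r₂ − 1/a_t)] = 3787 m/s.
Δv₂ = v_c2 − v_a = 989.1 m/s.
= 0.9891 km/s.

Δv ≈ 0.989 km/s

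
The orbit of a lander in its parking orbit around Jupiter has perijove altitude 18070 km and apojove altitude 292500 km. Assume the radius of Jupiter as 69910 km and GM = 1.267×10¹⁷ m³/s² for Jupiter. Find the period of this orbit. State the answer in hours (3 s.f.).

T ≈ 16.6 hours

r_p = 69910 + 18070 = 87980 km = 8.7980×10⁷ m.
r_a = 69910 + 292500 = 362410 km = 3.6241×10⁸ m.
Semi-major axis a = (r_p + r_a)/2 = (87980 + 3.6241×10⁵)/2 = 2.2520×10⁵ km = 2.252×10⁸ m.
By Kepler's third law T = 2π√(a³/μ) = 2π × 9.494×10³ = 5.965×10⁴ s.
= 16.57 hours.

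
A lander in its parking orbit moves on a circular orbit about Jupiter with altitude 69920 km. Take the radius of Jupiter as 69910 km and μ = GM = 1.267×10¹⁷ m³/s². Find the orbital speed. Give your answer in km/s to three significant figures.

r = 69910 + 69920 = 139830 km = 1.3983×10⁸ m.
For a circular orbit v = √(μ/r) = √(1.267×10¹⁷ / 1.398×10⁸) = √(9.061×10⁸) = 30100 m/s.
That is 30.10 km/s.

v ≈ 30.1 km/s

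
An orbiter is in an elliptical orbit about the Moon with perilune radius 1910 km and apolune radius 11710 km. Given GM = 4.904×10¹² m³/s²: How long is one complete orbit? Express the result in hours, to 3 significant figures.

Semi-major axis a = (r_p + r_a)/2 = (1910.0 + 11710)/2 = 6810.0 km = 6.810×10⁶ m.
By Kepler's third law T = 2π√(a³/μ) = 2π × 8.025×10³ = 5.042×10⁴ s.
= 14.01 hours.

T ≈ 14.0 hours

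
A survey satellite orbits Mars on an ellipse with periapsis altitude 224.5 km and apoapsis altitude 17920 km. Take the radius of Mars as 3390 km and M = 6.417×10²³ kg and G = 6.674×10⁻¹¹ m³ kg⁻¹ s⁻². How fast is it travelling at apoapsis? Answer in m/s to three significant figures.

v ≈ 763 m/s

μ = GM = 6.674×10⁻¹¹ × 6.417×10²³ = 4.283×10¹³ m³/s².
r_p = 3390 + 224.5 = 3614.5 km = 3.6145×10⁶ m.
r_a = 3390 + 17920 = 21310 km = 2.1310×10⁷ m.
Semi-major axis a = (r_p + r_a)/2 = 12462 km = 1.246×10⁷ m.
Vis-viva: v² = μ(2/r − 1/a) = 4.283×10¹³ × (9.385×10⁻⁸ − 8.024×10⁻⁸) = 5.829×10⁵ m²/s².
v = 763.5 m/s.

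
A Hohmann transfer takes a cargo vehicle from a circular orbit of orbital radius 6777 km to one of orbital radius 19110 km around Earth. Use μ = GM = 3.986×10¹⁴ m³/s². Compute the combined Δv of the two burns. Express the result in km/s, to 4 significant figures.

r₁ = 6777 km = 6.777×10⁶ m.
r₂ = 19110 km = 1.911×10⁷ m.
Transfer ellipse a_t = (r₁ + r₂)/2 = 1.294×10⁷ m.
At r₁: circular v_c1 = √(μ/r₁) = 7669 m/s; transfer-perigee v_p = √[μ(2/r₁ − 1/a_t)] = 9319 m/s.
Δv₁ = v_p − v_c1 = 1649 m/s.
At r₂: circular v_c2 = √(μ/r₂) = 4567 m/s; transfer-apogee v_a = √[μ(2/r₂ − 1/a_t)] = 3305 m/s.
Δv₂ = v_c2 − v_a = 1262 m/s.
Total Δv = Δv₁ + Δv₂ = 2912 m/s = 2.912 km/s.

Δv_total ≈ 2.912 km/s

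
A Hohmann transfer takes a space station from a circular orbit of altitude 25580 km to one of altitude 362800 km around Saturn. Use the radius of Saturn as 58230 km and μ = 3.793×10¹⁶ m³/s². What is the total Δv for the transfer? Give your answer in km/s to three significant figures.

r₁ = 58230 + 25580 = 83810 km = 8.3810×10⁷ m.
r₂ = 58230 + 362800 = 421030 km = 4.2103×10⁸ m.
Transfer ellipse a_t = (r₁ + r₂)/2 = 2.524×10⁸ m.
At r₁: circular v_c1 = √(μ/r₁) = 21270 m/s; transfer-perikrone v_p = √[μ(2/r₁ − 1/a_t)] = 27480 m/s.
Δv₁ = v_p − v_c1 = 6201 m/s.
At r₂: circular v_c2 = √(μ/r₂) = 9492 m/s; transfer-apokrone v_a = √[μ(2/r₂ − 1/a_t)] = 5469 m/s.
Δv₂ = v_c2 − v_a = 4022 m/s.
Total Δv = Δv₁ + Δv₂ = 10220 m/s = 10.22 km/s.

Δv_total ≈ 10.2 km/s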